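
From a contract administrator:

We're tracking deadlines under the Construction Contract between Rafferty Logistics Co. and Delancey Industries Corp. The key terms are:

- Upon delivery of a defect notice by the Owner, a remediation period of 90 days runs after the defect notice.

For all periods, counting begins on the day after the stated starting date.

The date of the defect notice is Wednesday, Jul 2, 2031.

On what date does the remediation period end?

The last day of the remediation period: 90 calendar days after Jul 2, 2031 is Sep 30, 2031.

Sep 30, 2031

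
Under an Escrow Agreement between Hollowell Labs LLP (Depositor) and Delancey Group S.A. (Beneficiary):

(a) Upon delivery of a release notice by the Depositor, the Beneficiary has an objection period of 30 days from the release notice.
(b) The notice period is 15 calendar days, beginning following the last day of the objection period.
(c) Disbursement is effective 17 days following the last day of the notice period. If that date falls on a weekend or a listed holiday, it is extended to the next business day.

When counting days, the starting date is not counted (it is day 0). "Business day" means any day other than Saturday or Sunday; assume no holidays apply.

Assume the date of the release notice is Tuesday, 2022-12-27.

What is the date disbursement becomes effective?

The last day of the objection period: 2022-12-27 + 30 days = 2023-01-26.
Adding 15 calendar days to 2023-01-26 gives 2023-02-10, which is the last day of the notice period.
The date disbursement becomes effective: 2023-02-10 + 17 days = 2023-02-27. 2023-02-27 is a Monday, so no roll-forward applies.

2023-02-27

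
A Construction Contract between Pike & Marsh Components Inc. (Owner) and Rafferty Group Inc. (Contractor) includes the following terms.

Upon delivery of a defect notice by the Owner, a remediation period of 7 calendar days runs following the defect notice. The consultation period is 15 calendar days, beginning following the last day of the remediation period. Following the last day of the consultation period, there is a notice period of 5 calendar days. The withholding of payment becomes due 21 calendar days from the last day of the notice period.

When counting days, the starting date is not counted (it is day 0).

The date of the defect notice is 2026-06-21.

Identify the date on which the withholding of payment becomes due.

2026-08-08

Adding 7 calendar days to 2026-06-21 gives 2026-06-28, which is the last day of the remediation period.
The last day of the consultation period: 15 calendar days after 2026-06-28 is 2026-07-13.
The last day of the notice period: 5 calendar days after 2026-07-13 is 2026-07-18.
The date on which the withholding of payment becomes due: 21 calendar days after 2026-07-18 is 2026-08-08.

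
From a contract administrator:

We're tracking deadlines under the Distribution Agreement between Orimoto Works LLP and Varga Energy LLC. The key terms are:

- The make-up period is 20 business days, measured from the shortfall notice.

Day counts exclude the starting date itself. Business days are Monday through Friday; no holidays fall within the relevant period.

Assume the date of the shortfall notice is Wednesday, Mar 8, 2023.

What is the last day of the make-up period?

From Wednesday, Mar 8, 2023, 20 business days (Mar 9, Mar 10, Mar 13, Mar 14, …, Apr 3, Apr 4, Apr 5, skipping weekends) brings us to Wednesday, Apr 5, 2023, which is the last day of the make-up period.

Apr 5, 2023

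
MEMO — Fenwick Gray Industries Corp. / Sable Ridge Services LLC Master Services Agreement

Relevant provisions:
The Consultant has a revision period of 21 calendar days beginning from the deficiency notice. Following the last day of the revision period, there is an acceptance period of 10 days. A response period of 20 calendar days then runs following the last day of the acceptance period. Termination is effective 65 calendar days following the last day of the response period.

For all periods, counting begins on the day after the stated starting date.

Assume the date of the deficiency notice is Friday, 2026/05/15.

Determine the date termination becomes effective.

Adding 21 calendar days to 2026/05/15 gives 2026/06/05, which is the last day of the revision period.
The last day of the acceptance period: 10 calendar days after 2026/06/05 is 2026/06/15.
Adding 20 calendar days to 2026/06/15 gives 2026/07/05, which is the last day of the response period.
The date termination becomes effective: 2026/07/05 + 65 days = 2026/09/08.

2026/09/08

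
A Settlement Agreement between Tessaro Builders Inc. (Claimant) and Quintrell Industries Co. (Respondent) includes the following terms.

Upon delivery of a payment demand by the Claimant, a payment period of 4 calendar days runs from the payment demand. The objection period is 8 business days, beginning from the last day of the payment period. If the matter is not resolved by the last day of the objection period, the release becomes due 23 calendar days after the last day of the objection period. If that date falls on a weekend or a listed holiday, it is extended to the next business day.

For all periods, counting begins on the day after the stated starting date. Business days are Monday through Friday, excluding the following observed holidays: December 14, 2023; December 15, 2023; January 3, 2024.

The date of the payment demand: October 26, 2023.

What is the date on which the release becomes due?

The last day of the payment period: 4 calendar days after October 26, 2023 is October 30, 2023.
The last day of the objection period: counting 8 business days from Monday, October 30, 2023 (Oct 31, Nov 1, Nov 2, Nov 3, Nov 6, Nov 7, Nov 8, Nov 9, skipping weekends) reaches Thursday, November 9, 2023.
The date on which the release becomes due: November 9, 2023 + 23 days = December 2, 2023. That falls on a Saturday, so it rolls to the next business day, Monday, December 4, 2023.

December 4, 2023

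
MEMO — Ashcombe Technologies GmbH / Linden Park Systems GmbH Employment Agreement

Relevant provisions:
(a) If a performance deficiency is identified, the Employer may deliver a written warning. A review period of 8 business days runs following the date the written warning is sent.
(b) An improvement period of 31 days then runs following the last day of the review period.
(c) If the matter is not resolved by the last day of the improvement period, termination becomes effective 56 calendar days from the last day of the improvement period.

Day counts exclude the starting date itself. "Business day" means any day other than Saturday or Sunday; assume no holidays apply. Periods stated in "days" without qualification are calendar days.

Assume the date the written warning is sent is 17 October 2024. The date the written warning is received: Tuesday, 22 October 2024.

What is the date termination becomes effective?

24 January 2025

From Thursday, 17 October 2024, 8 business days (Oct 18, Oct 21, Oct 22, Oct 23, Oct 24, Oct 25, Oct 28, Oct 29, skipping weekends) brings us to Tuesday, 29 October 2024, which is the last day of the review period.
Adding 31 calendar days to 29 October 2024 gives 29 November 2024, which is the last day of the improvement period.
The date termination becomes effective: 29 November 2024 + 56 days = 24 January 2025.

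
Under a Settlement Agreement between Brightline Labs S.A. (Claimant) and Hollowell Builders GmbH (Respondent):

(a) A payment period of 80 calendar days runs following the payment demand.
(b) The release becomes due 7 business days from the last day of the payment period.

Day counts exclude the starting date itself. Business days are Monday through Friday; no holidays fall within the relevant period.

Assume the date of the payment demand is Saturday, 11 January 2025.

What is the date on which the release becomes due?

10 April 2025

Adding 80 calendar days to 11 January 2025 gives 1 April 2025, which is the last day of the payment period.
From Tuesday, 1 April 2025, 7 business days (Apr 2, Apr 3, Apr 4, Apr 7, Apr 8, Apr 9, Apr 10, skipping weekends) brings us to Thursday, 10 April 2025, which is the date on which the release becomes due.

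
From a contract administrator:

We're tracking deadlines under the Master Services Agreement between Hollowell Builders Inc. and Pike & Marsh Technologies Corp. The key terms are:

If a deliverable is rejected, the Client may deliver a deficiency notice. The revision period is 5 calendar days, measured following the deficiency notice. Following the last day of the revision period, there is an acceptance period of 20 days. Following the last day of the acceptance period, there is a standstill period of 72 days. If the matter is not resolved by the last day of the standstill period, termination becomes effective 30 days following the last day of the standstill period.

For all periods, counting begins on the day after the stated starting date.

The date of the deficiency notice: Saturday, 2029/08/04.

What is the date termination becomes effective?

2029/12/09

The last day of the revision period: 2029/08/04 + 5 days = 2029/08/09.
The last day of the acceptance period: 2029/08/09 + 20 days = 2029/08/29.
The last day of the standstill period: 2029/08/29 + 72 days = 2029/11/09.
Adding 30 calendar days to 2029/11/09 gives 2029/12/09, which is the date termination becomes effective.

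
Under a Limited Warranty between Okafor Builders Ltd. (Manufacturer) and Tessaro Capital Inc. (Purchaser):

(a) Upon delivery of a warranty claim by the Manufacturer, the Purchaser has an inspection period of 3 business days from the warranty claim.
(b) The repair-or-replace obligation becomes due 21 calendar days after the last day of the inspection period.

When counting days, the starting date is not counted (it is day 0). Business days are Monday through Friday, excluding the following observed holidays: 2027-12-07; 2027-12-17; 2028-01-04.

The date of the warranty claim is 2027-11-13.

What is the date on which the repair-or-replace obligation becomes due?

The last day of the inspection period: 3 business days after Saturday, 2027-11-13, skipping weekends — Nov 15, Nov 16, Nov 17 — lands on Wednesday, 2027-11-17.
Adding 21 calendar days to 2027-11-17 gives 2027-12-08, which is the date on which the repair-or-replace obligation becomes due.

2027-12-08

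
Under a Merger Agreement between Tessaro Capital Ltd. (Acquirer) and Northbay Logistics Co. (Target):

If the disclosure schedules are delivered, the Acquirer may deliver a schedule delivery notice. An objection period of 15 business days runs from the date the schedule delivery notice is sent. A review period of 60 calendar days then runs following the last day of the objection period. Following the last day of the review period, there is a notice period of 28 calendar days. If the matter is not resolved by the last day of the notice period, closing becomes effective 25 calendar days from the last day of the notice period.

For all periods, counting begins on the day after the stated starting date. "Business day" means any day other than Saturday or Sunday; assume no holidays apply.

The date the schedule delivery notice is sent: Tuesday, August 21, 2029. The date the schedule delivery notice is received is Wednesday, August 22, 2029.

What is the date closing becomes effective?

From Tuesday, August 21, 2029, 15 business days (Aug 22, Aug 23, Aug 24, Aug 27, …, Sep 7, Sep 10, Sep 11, skipping weekends) brings us to Tuesday, September 11, 2029, which is the last day of the objection period.
The last day of the review period: September 11, 2029 + 60 days = November 10, 2029.
The last day of the notice period: November 10, 2029 + 28 days = December 8, 2029.
The date closing becomes effective: December 8, 2029 + 25 days = January 2, 2030.

January 2, 2030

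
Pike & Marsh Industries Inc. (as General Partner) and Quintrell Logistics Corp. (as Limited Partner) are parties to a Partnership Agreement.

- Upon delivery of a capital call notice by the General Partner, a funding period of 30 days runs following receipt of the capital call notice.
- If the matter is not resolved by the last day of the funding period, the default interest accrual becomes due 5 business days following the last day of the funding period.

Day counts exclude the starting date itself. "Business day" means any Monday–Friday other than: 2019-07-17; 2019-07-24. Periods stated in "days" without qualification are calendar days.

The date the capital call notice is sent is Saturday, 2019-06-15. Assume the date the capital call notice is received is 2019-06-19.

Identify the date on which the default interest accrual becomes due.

2019-07-29

Adding 30 calendar days to 2019-06-19 gives 2019-07-19, which is the last day of the funding period.
From Friday, 2019-07-19, 5 business days (Jul 22, Jul 23, Jul 25, Jul 26, Jul 29, skipping weekends and the listed holiday on Jul 24) brings us to Monday, 2019-07-29, which is the date on which the default interest accrual becomes due.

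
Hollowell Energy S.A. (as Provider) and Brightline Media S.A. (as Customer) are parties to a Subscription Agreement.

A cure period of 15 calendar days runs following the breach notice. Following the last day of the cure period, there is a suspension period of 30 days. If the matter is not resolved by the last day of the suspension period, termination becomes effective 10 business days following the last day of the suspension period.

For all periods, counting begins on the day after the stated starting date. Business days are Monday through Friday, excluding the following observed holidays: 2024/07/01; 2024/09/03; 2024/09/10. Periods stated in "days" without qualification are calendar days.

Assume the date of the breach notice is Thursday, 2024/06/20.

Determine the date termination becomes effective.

The last day of the cure period: 15 calendar days after 2024/06/20 is 2024/07/05.
The last day of the suspension period: 30 calendar days after 2024/07/05 is 2024/08/04.
The date termination becomes effective: 10 business days after Sunday, 2024/08/04, skipping weekends — Aug 5, Aug 6, Aug 7, Aug 8, Aug 9, Aug 12, Aug 13, Aug 14, Aug 15, Aug 16 — lands on Friday, 2024/08/16.

2024/08/16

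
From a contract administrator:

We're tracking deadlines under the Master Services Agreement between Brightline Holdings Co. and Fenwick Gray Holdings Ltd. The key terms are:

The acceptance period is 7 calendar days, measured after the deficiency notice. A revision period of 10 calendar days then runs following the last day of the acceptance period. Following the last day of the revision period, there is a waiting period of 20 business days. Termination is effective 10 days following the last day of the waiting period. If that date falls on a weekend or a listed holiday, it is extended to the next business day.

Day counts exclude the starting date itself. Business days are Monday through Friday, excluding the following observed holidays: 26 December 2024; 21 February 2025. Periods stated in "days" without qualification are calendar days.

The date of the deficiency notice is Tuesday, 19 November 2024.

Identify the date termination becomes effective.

16 January 2025

The last day of the acceptance period: 7 calendar days after 19 November 2024 is 26 November 2024.
Adding 10 calendar days to 26 November 2024 gives 6 December 2024, which is the last day of the revision period.
The last day of the waiting period: counting 20 business days from Friday, 6 December 2024 (Dec 9, Dec 10, Dec 11, Dec 12, …, Jan 2, Jan 3, Jan 6, skipping weekends and the listed holiday on Dec 26) reaches Monday, 6 January 2025.
Adding 10 calendar days to 6 January 2025 gives 16 January 2025, which is the date termination becomes effective. 16 January 2025 is a Thursday and is not a listed holiday, so no roll-forward applies.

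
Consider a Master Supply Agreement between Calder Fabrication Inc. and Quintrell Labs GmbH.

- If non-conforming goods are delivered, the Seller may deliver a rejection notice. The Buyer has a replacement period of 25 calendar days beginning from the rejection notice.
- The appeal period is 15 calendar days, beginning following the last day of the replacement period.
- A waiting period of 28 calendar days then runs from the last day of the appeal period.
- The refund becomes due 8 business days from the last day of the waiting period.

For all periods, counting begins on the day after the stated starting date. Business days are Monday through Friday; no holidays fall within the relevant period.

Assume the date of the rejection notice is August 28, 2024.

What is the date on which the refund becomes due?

The last day of the replacement period: 25 calendar days after August 28, 2024 is September 22, 2024.
The last day of the appeal period: 15 calendar days after September 22, 2024 is October 7, 2024.
Adding 28 calendar days to October 7, 2024 gives November 4, 2024, which is the last day of the waiting period.
The date on which the refund becomes due: counting 8 business days from Monday, November 4, 2024 (Nov 5, Nov 6, Nov 7, Nov 8, Nov 11, Nov 12, Nov 13, Nov 14, skipping weekends) reaches Thursday, November 14, 2024.

November 14, 2024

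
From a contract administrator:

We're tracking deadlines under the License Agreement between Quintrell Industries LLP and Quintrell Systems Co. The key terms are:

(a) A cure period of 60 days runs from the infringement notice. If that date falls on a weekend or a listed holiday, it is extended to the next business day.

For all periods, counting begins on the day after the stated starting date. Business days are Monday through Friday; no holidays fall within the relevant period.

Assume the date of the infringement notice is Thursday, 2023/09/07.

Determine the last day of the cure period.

2023/11/06

The last day of the cure period: 2023/09/07 + 60 days = 2023/11/06. 2023/11/06 is a Monday, so no roll-forward applies.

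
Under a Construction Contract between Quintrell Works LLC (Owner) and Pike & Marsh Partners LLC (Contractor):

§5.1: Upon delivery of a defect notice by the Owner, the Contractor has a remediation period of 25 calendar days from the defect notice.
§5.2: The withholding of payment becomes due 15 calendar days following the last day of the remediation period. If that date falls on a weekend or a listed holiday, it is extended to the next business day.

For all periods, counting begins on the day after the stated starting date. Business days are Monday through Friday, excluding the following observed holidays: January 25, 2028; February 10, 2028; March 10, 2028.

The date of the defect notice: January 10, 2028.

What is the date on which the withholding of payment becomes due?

February 21, 2028

The last day of the remediation period: 25 calendar days after January 10, 2028 is February 4, 2028.
The date on which the withholding of payment becomes due: February 4, 2028 + 15 days = February 19, 2028. That falls on a Saturday, so it rolls to the next business day, Monday, February 21, 2028.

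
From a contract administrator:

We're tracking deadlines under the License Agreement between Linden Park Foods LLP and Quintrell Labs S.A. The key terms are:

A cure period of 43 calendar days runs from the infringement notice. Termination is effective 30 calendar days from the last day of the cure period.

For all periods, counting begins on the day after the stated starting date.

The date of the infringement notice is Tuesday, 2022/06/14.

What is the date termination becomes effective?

2022/08/26

The last day of the cure period: 43 calendar days after 2022/06/14 is 2022/07/27.
The date termination becomes effective: 30 calendar days after 2022/07/27 is 2022/08/26.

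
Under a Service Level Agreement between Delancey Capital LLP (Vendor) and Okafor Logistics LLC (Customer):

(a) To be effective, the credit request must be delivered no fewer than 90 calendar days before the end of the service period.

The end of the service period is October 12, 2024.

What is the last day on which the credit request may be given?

Counting back 90 calendar days from October 12, 2024 gives July 14, 2024.

July 14, 2024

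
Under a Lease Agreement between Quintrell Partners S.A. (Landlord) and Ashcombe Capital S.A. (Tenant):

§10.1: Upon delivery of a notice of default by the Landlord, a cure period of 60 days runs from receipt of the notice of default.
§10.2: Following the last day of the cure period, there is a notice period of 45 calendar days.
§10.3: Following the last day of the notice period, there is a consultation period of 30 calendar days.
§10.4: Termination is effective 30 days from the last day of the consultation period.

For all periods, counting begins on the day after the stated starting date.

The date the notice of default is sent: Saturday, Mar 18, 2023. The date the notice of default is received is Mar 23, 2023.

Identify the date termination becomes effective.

The last day of the cure period: Mar 23, 2023 + 60 days = May 22, 2023.
The last day of the notice period: 45 calendar days after May 22, 2023 is Jul 6, 2023.
The last day of the consultation period: 30 calendar days after Jul 6, 2023 is Aug 5, 2023.
The date termination becomes effective: 30 calendar days after Aug 5, 2023 is Sep 4, 2023.

Sep 4, 2023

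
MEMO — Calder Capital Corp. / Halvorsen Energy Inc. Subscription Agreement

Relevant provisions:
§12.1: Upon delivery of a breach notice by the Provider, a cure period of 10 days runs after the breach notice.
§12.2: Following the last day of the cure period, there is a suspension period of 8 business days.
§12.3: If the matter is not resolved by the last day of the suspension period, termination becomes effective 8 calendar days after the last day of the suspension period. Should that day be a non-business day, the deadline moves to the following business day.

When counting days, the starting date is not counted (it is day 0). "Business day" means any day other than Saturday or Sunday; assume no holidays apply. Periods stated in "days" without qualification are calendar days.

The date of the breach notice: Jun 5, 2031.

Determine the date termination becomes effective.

Jul 3, 2031

Adding 10 calendar days to Jun 5, 2031 gives Jun 15, 2031, which is the last day of the cure period.
From Sunday, Jun 15, 2031, 8 business days (Jun 16, Jun 17, Jun 18, Jun 19, Jun 20, Jun 23, Jun 24, Jun 25, skipping weekends) brings us to Wednesday, Jun 25, 2031, which is the last day of the suspension period.
The date termination becomes effective: Jun 25, 2031 + 8 days = Jul 3, 2031. Jul 3, 2031 is a Thursday, so no roll-forward applies.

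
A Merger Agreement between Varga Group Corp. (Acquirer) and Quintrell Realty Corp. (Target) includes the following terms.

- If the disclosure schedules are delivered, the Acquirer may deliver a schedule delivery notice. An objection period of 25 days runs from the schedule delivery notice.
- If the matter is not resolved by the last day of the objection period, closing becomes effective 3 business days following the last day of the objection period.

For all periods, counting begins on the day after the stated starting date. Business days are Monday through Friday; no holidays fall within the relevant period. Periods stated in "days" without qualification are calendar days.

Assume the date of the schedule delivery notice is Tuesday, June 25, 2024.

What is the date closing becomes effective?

The last day of the objection period: 25 calendar days after June 25, 2024 is July 20, 2024.
The date closing becomes effective: counting 3 business days from Saturday, July 20, 2024 (Jul 22, Jul 23, Jul 24, skipping weekends) reaches Wednesday, July 24, 2024.

July 24, 2024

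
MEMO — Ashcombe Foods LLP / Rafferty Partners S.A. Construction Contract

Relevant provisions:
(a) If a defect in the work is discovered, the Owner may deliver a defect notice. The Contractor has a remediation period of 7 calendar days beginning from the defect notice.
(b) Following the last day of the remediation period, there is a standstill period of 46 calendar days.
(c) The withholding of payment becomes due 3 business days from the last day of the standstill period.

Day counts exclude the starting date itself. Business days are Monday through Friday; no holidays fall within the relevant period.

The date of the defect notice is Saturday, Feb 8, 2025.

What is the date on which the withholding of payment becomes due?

Apr 7, 2025

Adding 7 calendar days to Feb 8, 2025 gives Feb 15, 2025, which is the last day of the remediation period.
The last day of the standstill period: 46 calendar days after Feb 15, 2025 is Apr 2, 2025.
The date on which the withholding of payment becomes due: counting 3 business days from Wednesday, Apr 2, 2025 (Apr 3, Apr 4, Apr 7, skipping weekends) reaches Monday, Apr 7, 2025.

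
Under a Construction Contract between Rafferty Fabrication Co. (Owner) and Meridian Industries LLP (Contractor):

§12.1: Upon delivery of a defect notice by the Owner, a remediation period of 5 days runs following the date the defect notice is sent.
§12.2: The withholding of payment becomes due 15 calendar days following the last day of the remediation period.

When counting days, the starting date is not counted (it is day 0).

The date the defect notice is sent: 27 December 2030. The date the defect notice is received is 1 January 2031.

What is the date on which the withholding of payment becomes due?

Adding 5 calendar days to 27 December 2030 gives 1 January 2031, which is the last day of the remediation period.
The date on which the withholding of payment becomes due: 15 calendar days after 1 January 2031 is 16 January 2031.

16 January 2031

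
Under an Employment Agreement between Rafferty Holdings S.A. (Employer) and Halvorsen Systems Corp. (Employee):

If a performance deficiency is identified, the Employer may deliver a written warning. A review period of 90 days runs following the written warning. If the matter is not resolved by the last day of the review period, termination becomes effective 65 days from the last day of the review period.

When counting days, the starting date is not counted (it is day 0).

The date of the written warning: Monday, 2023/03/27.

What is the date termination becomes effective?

2023/08/29

The last day of the review period: 2023/03/27 + 90 days = 2023/06/25.
The date termination becomes effective: 65 calendar days after 2023/06/25 is 2023/08/29.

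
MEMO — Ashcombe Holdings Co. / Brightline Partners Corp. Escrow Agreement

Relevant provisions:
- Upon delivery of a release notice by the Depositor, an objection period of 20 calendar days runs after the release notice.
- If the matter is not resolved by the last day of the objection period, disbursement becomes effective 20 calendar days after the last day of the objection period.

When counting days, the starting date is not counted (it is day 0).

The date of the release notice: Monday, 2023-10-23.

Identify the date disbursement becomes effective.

The last day of the objection period: 20 calendar days after 2023-10-23 is 2023-11-12.
The date disbursement becomes effective: 2023-11-12 + 20 days = 2023-12-02.

2023-12-02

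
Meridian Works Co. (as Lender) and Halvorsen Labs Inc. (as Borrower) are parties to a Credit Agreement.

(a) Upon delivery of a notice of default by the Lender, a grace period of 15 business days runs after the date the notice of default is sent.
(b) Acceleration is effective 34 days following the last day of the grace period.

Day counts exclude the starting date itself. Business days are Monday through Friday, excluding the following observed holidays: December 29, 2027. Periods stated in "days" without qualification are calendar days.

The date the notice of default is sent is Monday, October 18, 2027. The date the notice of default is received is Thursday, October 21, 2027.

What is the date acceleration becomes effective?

December 12, 2027

From Monday, October 18, 2027, 15 business days (Oct 19, Oct 20, Oct 21, Oct 22, …, Nov 4, Nov 5, Nov 8, skipping weekends) brings us to Monday, November 8, 2027, which is the last day of the grace period.
The date acceleration becomes effective: 34 calendar days after November 8, 2027 is December 12, 2027.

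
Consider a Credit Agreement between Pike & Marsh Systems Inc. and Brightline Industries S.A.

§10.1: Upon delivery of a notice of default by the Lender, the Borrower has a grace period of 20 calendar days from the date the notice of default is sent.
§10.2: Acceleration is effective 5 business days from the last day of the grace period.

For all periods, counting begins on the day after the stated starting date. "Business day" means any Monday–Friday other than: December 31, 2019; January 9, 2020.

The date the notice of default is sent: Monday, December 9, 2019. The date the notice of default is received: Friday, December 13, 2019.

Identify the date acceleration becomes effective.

January 6, 2020

The last day of the grace period: 20 calendar days after December 9, 2019 is December 29, 2019.
The date acceleration becomes effective: 5 business days after Sunday, December 29, 2019, skipping weekends and the listed holiday on Dec 31 — Dec 30, Jan 1, Jan 2, Jan 3, Jan 6 — lands on Monday, January 6, 2020.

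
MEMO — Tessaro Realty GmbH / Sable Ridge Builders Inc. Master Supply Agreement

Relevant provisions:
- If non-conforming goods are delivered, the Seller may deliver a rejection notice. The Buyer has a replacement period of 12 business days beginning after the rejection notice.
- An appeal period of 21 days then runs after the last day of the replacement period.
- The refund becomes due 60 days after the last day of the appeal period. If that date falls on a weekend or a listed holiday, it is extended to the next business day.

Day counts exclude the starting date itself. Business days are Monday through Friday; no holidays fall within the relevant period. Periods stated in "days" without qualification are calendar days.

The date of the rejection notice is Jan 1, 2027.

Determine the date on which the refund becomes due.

Apr 12, 2027

The last day of the replacement period: 12 business days after Friday, Jan 1, 2027, skipping weekends — Jan 4, Jan 5, Jan 6, Jan 7, …, Jan 15, Jan 18, Jan 19 — lands on Tuesday, Jan 19, 2027.
The last day of the appeal period: Jan 19, 2027 + 21 days = Feb 9, 2027.
Adding 60 calendar days to Feb 9, 2027 gives Apr 10, 2027, which is the date on which the refund becomes due. That falls on a Saturday, so it rolls to the next business day, Monday, Apr 12, 2027.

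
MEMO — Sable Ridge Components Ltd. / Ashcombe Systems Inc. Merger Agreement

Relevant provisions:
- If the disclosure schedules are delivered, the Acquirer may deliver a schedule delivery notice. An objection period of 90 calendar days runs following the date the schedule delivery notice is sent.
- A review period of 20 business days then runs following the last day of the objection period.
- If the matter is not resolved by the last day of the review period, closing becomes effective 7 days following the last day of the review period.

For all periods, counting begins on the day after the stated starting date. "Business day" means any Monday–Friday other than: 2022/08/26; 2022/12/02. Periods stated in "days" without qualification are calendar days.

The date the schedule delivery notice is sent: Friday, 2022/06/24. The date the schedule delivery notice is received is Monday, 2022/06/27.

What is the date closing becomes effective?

Adding 90 calendar days to 2022/06/24 gives 2022/09/22, which is the last day of the objection period.
The last day of the review period: counting 20 business days from Thursday, 2022/09/22 (Sep 23, Sep 26, Sep 27, Sep 28, …, Oct 18, Oct 19, Oct 20, skipping weekends) reaches Thursday, 2022/10/20.
The date closing becomes effective: 2022/10/20 + 7 days = 2022/10/27.

2022/10/27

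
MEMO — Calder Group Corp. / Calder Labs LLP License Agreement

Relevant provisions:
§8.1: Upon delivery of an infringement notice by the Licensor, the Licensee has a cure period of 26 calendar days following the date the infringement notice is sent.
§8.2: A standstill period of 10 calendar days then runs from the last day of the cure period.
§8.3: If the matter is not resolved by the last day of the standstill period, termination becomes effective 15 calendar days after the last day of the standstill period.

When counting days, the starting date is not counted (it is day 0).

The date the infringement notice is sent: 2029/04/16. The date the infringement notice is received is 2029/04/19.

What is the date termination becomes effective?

The last day of the cure period: 2029/04/16 + 26 days = 2029/05/12.
Adding 10 calendar days to 2029/05/12 gives 2029/05/22, which is the last day of the standstill period.
The date termination becomes effective: 15 calendar days after 2029/05/22 is 2029/06/06.

2029/06/06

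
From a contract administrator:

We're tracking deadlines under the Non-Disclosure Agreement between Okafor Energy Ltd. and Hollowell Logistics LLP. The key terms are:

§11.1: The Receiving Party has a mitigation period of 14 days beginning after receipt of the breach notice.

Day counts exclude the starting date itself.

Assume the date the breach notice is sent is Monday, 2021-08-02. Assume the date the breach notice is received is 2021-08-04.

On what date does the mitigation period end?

The last day of the mitigation period: 14 calendar days after 2021-08-04 is 2021-08-18.

2021-08-18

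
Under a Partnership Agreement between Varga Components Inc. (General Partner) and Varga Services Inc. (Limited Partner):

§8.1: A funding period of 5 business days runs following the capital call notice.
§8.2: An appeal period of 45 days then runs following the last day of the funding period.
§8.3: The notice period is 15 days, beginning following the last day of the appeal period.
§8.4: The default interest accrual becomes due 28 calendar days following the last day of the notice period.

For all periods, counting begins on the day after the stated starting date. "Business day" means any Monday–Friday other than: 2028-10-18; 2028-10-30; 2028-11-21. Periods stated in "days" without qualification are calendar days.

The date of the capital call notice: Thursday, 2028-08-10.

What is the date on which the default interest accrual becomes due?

2028-11-13

From Thursday, 2028-08-10, 5 business days (Aug 11, Aug 14, Aug 15, Aug 16, Aug 17, skipping weekends) brings us to Thursday, 2028-08-17, which is the last day of the funding period.
The last day of the appeal period: 2028-08-17 + 45 days = 2028-10-01.
Adding 15 calendar days to 2028-10-01 gives 2028-10-16, which is the last day of the notice period.
Adding 28 calendar days to 2028-10-16 gives 2028-11-13, which is the date on which the default interest accrual becomes due.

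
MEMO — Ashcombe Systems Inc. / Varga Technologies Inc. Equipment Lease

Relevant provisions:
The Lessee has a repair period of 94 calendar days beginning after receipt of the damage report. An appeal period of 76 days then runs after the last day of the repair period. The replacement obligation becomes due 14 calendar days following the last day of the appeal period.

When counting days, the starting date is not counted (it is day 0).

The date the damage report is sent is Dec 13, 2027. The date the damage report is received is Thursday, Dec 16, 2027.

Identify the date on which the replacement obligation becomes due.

Adding 94 calendar days to Dec 16, 2027 gives Mar 19, 2028, which is the last day of the repair period.
Adding 76 calendar days to Mar 19, 2028 gives Jun 3, 2028, which is the last day of the appeal period.
The date on which the replacement obligation becomes due: 14 calendar days after Jun 3, 2028 is Jun 17, 2028.

Jun 17, 2028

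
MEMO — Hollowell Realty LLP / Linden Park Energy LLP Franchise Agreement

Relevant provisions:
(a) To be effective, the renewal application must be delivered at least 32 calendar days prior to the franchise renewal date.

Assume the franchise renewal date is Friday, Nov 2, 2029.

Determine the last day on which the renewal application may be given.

Nov 2, 2029 minus 32 days is Oct 1, 2029.

Oct 1, 2029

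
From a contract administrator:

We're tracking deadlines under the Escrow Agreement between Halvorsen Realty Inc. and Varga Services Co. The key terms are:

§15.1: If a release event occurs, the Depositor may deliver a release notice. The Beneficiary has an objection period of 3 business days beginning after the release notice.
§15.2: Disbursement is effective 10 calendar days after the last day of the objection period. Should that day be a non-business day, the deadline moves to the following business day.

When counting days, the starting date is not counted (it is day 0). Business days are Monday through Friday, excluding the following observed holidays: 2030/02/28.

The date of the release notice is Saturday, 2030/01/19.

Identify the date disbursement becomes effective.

2030/02/04

The last day of the objection period: counting 3 business days from Saturday, 2030/01/19 (Jan 21, Jan 22, Jan 23, skipping weekends) reaches Wednesday, 2030/01/23.
Adding 10 calendar days to 2030/01/23 gives 2030/02/02, which is the date disbursement becomes effective. That falls on a Saturday, so it rolls to the next business day, Monday, 2030/02/04.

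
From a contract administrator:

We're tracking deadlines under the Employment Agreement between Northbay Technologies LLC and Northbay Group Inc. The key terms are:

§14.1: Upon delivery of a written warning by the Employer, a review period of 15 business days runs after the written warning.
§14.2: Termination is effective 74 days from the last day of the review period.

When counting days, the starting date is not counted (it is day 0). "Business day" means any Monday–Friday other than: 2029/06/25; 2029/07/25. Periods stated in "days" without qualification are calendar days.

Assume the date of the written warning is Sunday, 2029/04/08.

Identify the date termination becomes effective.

From Sunday, 2029/04/08, 15 business days (Apr 9, Apr 10, Apr 11, Apr 12, …, Apr 25, Apr 26, Apr 27, skipping weekends) brings us to Friday, 2029/04/27, which is the last day of the review period.
Adding 74 calendar days to 2029/04/27 gives 2029/07/10, which is the date termination becomes effective.

2029/07/10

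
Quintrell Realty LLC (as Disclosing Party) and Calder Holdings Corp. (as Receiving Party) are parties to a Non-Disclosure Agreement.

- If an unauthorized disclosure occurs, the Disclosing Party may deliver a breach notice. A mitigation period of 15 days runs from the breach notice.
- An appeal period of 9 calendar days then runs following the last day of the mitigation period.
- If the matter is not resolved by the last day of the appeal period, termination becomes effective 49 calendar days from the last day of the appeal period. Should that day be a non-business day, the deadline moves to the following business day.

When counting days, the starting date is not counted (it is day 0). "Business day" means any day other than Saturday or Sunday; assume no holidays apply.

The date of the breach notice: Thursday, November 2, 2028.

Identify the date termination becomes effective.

January 15, 2029

The last day of the mitigation period: 15 calendar days after November 2, 2028 is November 17, 2028.
Adding 9 calendar days to November 17, 2028 gives November 26, 2028, which is the last day of the appeal period.
The date termination becomes effective: 49 calendar days after November 26, 2028 is January 14, 2029. That falls on a Sunday, so it rolls to the next business day, Monday, January 15, 2029.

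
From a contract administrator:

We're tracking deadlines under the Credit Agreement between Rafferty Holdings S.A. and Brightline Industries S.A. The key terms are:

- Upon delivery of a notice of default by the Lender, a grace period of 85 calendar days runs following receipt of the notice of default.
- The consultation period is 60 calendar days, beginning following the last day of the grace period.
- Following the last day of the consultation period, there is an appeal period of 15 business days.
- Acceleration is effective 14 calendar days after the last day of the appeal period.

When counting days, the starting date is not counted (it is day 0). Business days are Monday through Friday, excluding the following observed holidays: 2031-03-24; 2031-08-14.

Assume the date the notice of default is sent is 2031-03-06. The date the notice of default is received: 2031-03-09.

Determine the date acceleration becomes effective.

The last day of the grace period: 2031-03-09 + 85 days = 2031-06-02.
The last day of the consultation period: 60 calendar days after 2031-06-02 is 2031-08-01.
The last day of the appeal period: counting 15 business days from Friday, 2031-08-01 (Aug 4, Aug 5, Aug 6, Aug 7, …, Aug 21, Aug 22, Aug 25, skipping weekends and the listed holiday on Aug 14) reaches Monday, 2031-08-25.
The date acceleration becomes effective: 2031-08-25 + 14 days = 2031-09-08.

2031-09-08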